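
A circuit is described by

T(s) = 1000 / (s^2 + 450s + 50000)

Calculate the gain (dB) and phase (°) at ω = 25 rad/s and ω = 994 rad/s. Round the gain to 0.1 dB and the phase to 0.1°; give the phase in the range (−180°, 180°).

ω = 25: -34.1 dB, -12.8°; ω = 994: -60.3 dB, -154.5°

Substitute s = j25:
Numerator: 1000 = 1000 + j0
Denominator: (j25)^2 + 450(j25) + 50000 = 49375 + j11250
|N| = √(1000² + 0²) ≈ 1000, ∠N ≈ 0.00°
|D| = √(49375² + 11250²) ≈ 50640, ∠D ≈ 12.84°
|T| = 1000 / 50640 ≈ 0.019747
Gain = 20 log₁₀(0.019747) ≈ -34.09 dB
∠T = 0.00° − 12.84° = -12.84°

Substitute s = j994:
Numerator: 1000 = 1000 + j0
Denominator: (j994)^2 + 450(j994) + 50000 = -938036 + j447300
|N| = √(1000² + 0²) ≈ 1000, ∠N ≈ 0.00°
|D| = √(938036² + 447300²) ≈ 1.0392e+06, ∠D ≈ 154.51°
|T| = 1000 / 1.0392e+06 ≈ 0.00096228
Gain = 20 log₁₀(0.00096228) ≈ -60.33 dB
∠T = 0.00° − 154.51° = -154.51°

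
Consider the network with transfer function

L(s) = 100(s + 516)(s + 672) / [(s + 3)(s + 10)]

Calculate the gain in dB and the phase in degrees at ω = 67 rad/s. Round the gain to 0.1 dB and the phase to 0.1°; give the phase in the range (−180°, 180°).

At s = jω = j67:
zero (s+516): 516 + j67 → |·| = √(516²+67²) = √270745 ≈ 520.33, ∠ = arctan(67/516) ≈ 7.40°
zero (s+672): 672 + j67 → |·| = √(672²+67²) = √456073 ≈ 675.33, ∠ = arctan(67/672) ≈ 5.69°
pole (s+3): 3 + j67 → |·| = √(3²+67²) = √4498 ≈ 67.067, ∠ = arctan(67/3) ≈ 87.44°
pole (s+10): 10 + j67 → |·| = √(10²+67²) = √4589 ≈ 67.742, ∠ = arctan(67/10) ≈ 81.51°
|L| = 100 · 3.5139e+05 / 4543.3 ≈ 7734.2
Gain = 20 log₁₀(7734.2) ≈ 77.77 dB
∠L = 13.09° − 168.95° = -155.86°

77.8 dB, -155.9°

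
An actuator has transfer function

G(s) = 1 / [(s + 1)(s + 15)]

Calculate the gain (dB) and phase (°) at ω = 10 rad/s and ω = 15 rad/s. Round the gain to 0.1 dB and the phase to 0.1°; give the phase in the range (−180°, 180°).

At s = jω = j10:
pole (s+1): 1 + j10 → |·| = √(1²+10²) = √101 ≈ 10.05, ∠ = arctan(10/1) ≈ 84.29°
pole (s+15): 15 + j10 → |·| = √(15²+10²) = √325 ≈ 18.028, ∠ = arctan(10/15) ≈ 33.69°
|G| = 1 / 181.18 ≈ 0.0055194
Gain = 20 log₁₀(0.0055194) ≈ -45.16 dB
∠G = 0.00° − 117.98° = -117.98°

At s = jω = j15:
pole (s+1): 1 + j15 → |·| = √(1²+15²) = √226 ≈ 15.033, ∠ = arctan(15/1) ≈ 86.19°
pole (s+15): 15 + j15 → |·| = √(15²+15²) = √450 ≈ 21.213, ∠ = arctan(15/15) ≈ 45.00°
|G| = 1 / 318.9 ≈ 0.0031358
Gain = 20 log₁₀(0.0031358) ≈ -50.07 dB
∠G = 0.00° − 131.19° = -131.19°

ω = 10: -45.2 dB, -118.0°; ω = 15: -50.1 dB, -131.2°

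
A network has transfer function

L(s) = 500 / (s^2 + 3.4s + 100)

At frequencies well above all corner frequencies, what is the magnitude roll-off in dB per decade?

-40 dB/decade

Each pole contributes −20 dB/decade at high frequency; each zero contributes +20 dB/decade.
Net: 0 zero(s) − 2 pole(s) → -40 dB/decade.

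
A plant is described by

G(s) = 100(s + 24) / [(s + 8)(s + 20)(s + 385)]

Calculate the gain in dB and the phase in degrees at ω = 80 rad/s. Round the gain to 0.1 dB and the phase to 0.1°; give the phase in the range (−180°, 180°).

-49.9 dB, -98.7°

At s = jω = j80:
zero (s+24): 24 + j80 → |·| = √(24²+80²) = √6976 ≈ 83.522, ∠ = arctan(80/24) ≈ 73.30°
pole (s+8): 8 + j80 → |·| = √(8²+80²) = √6464 ≈ 80.399, ∠ = arctan(80/8) ≈ 84.29°
pole (s+20): 20 + j80 → |·| = √(20²+80²) = √6800 ≈ 82.462, ∠ = arctan(80/20) ≈ 75.96°
pole (s+385): 385 + j80 → |·| = √(385²+80²) = √154625 ≈ 393.22, ∠ = arctan(80/385) ≈ 11.74°
|G| = 100 · 83.522 / 2.607e+06 ≈ 0.0032038
Gain = 20 log₁₀(0.0032038) ≈ -49.89 dB
∠G = 73.30° − 171.99° = -98.69°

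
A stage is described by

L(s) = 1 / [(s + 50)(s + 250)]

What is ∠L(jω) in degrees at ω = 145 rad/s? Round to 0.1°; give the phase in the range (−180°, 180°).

-101.1°

At s = jω = j145:
pole (s+50): 50 + j145 → |·| = √(50²+145²) = √23525 ≈ 153.38, ∠ = arctan(145/50) ≈ 70.97°
pole (s+250): 250 + j145 → |·| = √(250²+145²) = √83525 ≈ 289.01, ∠ = arctan(145/250) ≈ 30.11°
∠L = 0.00° − 101.08° = -101.08°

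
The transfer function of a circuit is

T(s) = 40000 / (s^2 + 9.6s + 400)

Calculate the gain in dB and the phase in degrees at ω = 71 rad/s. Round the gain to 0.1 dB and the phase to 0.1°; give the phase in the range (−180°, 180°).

At s = jω = j71:
quadratic: (j71)² + 9.6·j71 + 400 = -4641 + j681.6 → |·| ≈ 4690.8, ∠ ≈ 171.64°
|T| = 40000 / 4690.8 ≈ 8.5273
Gain = 20 log₁₀(8.5273) ≈ 18.62 dB
∠T = 0.00° − 171.64° = -171.64°

18.6 dB, -171.6°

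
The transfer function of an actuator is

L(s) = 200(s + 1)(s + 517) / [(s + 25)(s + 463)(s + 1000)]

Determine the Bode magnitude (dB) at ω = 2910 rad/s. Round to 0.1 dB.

-23.7 dB

At s = jω = j2910:
zero (s+1): 1 + j2910 → |·| = √(1²+2910²) = √8468101 ≈ 2910, ∠ = arctan(2910/1) ≈ 89.98°
zero (s+517): 517 + j2910 → |·| = √(517²+2910²) = √8735389 ≈ 2955.6, ∠ = arctan(2910/517) ≈ 79.93°
pole (s+25): 25 + j2910 → |·| = √(25²+2910²) = √8468725 ≈ 2910.1, ∠ = arctan(2910/25) ≈ 89.51°
pole (s+463): 463 + j2910 → |·| = √(463²+2910²) = √8682469 ≈ 2946.6, ∠ = arctan(2910/463) ≈ 80.96°
pole (s+1000): 1000 + j2910 → |·| = √(1000²+2910²) = √9468100 ≈ 3077, ∠ = arctan(2910/1000) ≈ 71.04°
|L| = 200 · 8.6008e+06 / 2.6385e+10 ≈ 0.065195
Gain = 20 log₁₀(0.065195) ≈ -23.72 dB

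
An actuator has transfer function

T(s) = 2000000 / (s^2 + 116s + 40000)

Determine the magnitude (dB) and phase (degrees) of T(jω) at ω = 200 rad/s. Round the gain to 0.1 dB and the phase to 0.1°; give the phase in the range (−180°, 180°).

At s = jω = j200:
quadratic: (j200)² + 116·j200 + 40000 = 0 + j23200 → |·| ≈ 23200, ∠ ≈ 90.00°
|T| = 2000000 / 23200 ≈ 86.207
Gain = 20 log₁₀(86.207) ≈ 38.71 dB
∠T = 0.00° − 90.00° = -90.00°

38.7 dB, -90.0°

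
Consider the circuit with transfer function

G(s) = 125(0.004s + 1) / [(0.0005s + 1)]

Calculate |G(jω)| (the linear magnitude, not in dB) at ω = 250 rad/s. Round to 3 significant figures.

At ω = 250 rad/s:
zero (1 + j250·0.004) = 1 + j1 → |·| ≈ 1.4142, ∠ ≈ 45.00°
pole (1 + j250·0.0005) = 1 + j0.125 → |·| ≈ 1.0078, ∠ ≈ 7.13°
|G| = 125 · 1.4142 / (1.0078) ≈ 175.41

175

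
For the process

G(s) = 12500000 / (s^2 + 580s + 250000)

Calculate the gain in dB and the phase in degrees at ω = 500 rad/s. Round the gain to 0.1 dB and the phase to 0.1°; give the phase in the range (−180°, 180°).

32.7 dB, -90.0°

At s = jω = j500:
quadratic: (j500)² + 580·j500 + 250000 = 0 + j290000 → |·| ≈ 2.9e+05, ∠ ≈ 90.00°
|G| = 12500000 / 2.9e+05 ≈ 43.103
Gain = 20 log₁₀(43.103) ≈ 32.69 dB
∠G = 0.00° − 90.00° = -90.00°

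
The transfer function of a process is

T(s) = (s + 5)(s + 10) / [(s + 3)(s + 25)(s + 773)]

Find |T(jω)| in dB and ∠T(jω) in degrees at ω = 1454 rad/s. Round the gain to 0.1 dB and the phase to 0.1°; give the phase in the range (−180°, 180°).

At s = jω = j1454:
zero (s+5): 5 + j1454 → |·| = √(5²+1454²) = √2114141 ≈ 1454, ∠ = arctan(1454/5) ≈ 89.80°
zero (s+10): 10 + j1454 → |·| = √(10²+1454²) = √2114216 ≈ 1454, ∠ = arctan(1454/10) ≈ 89.61°
pole (s+3): 3 + j1454 → |·| = √(3²+1454²) = √2114125 ≈ 1454, ∠ = arctan(1454/3) ≈ 89.88°
pole (s+25): 25 + j1454 → |·| = √(25²+1454²) = √2114741 ≈ 1454.2, ∠ = arctan(1454/25) ≈ 89.01°
pole (s+773): 773 + j1454 → |·| = √(773²+1454²) = √2711645 ≈ 1646.7, ∠ = arctan(1454/773) ≈ 62.00°
|T| = 1 · 2.1141e+06 / 3.4818e+09 ≈ 0.00060719
Gain = 20 log₁₀(0.00060719) ≈ -64.33 dB
∠T = 179.41° − 240.89° = -61.48°

-64.3 dB, -61.5°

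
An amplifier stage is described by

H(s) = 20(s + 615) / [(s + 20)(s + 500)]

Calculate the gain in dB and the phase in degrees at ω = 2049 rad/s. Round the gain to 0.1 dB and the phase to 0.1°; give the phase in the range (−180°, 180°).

At s = jω = j2049:
zero (s+615): 615 + j2049 → |·| = √(615²+2049²) = √4576626 ≈ 2139.3, ∠ = arctan(2049/615) ≈ 73.29°
pole (s+20): 20 + j2049 → |·| = √(20²+2049²) = √4198801 ≈ 2049.1, ∠ = arctan(2049/20) ≈ 89.44°
pole (s+500): 500 + j2049 → |·| = √(500²+2049²) = √4448401 ≈ 2109.1, ∠ = arctan(2049/500) ≈ 76.29°
|H| = 20 · 2139.3 / 4.3218e+06 ≈ 0.0099
Gain = 20 log₁₀(0.0099) ≈ -40.09 dB
∠H = 73.29° − 165.73° = -92.44°

-40.1 dB, -92.4°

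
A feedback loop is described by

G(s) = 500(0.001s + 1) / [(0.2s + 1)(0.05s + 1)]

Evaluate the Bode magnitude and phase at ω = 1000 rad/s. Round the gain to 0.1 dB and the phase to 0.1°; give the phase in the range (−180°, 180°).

At ω = 1000 rad/s:
zero (1 + j1000·0.001) = 1 + j1 → |·| ≈ 1.4142, ∠ ≈ 45.00°
pole (1 + j1000·0.2) = 1 + j200 → |·| ≈ 200, ∠ ≈ 89.71°
pole (1 + j1000·0.05) = 1 + j50 → |·| ≈ 50.01, ∠ ≈ 88.85°
|G| = 500 · 1.4142 / (200 · 50.01) ≈ 0.070696
Gain = 20 log₁₀(0.070696) ≈ -23.01 dB
∠G = (45.00°) − (89.71° + 88.85°) = -133.56°

-23.0 dB, -133.6°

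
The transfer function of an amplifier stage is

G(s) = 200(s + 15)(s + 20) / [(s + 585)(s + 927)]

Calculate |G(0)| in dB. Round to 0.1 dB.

-19.1 dB

G(0) = 200·15·20 / (585·927) ≈ 0.11064
20 log₁₀(0.11064) ≈ -19.12 dB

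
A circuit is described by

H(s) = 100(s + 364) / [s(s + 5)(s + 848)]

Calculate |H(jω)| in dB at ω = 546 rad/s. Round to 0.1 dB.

-73.2 dB

At s = jω = j546:
zero (s+364): 364 + j546 → |·| = √(364²+546²) = √430612 ≈ 656.21, ∠ = arctan(546/364) ≈ 56.31°
pole (s+5): 5 + j546 → |·| = √(5²+546²) = √298141 ≈ 546.02, ∠ = arctan(546/5) ≈ 89.48°
pole (s+848): 848 + j546 → |·| = √(848²+546²) = √1017220 ≈ 1008.6, ∠ = arctan(546/848) ≈ 32.78°
pole at origin: |s| = 546, ∠ = 90.00° (in denominator)
|H| = 100 · 656.21 / 3.0069e+08 ≈ 0.00021823
Gain = 20 log₁₀(0.00021823) ≈ -73.22 dB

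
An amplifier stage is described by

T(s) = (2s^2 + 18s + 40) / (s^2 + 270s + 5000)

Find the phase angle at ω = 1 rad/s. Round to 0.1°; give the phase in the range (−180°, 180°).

Substitute s = j1:
Numerator: 2(j1)^2 + 18(j1) + 40 = 38 + j18
Denominator: (j1)^2 + 270(j1) + 5000 = 4999 + j270
|N| = √(38² + 18²) ≈ 42.048, ∠N ≈ 25.35°
|D| = √(4999² + 270²) ≈ 5006.3, ∠D ≈ 3.09°
∠T = 25.35° − 3.09° = 22.26°

22.3°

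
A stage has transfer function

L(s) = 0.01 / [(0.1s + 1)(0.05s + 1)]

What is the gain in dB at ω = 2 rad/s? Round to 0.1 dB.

-40.2 dB

At ω = 2 rad/s:
pole (1 + j2·0.1) = 1 + j0.2 → |·| ≈ 1.0198, ∠ ≈ 11.31°
pole (1 + j2·0.05) = 1 + j0.1 → |·| ≈ 1.005, ∠ ≈ 5.71°
|L| = 0.01 · 1 / (1.0198 · 1.005) ≈ 0.0097571
Gain = 20 log₁₀(0.0097571) ≈ -40.21 dB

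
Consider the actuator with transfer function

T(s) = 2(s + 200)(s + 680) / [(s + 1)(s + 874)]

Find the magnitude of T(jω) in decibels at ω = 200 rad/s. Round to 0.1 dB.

At s = jω = j200:
zero (s+200): 200 + j200 → |·| = √(200²+200²) = √80000 ≈ 282.84, ∠ = arctan(200/200) ≈ 45.00°
zero (s+680): 680 + j200 → |·| = √(680²+200²) = √502400 ≈ 708.8, ∠ = arctan(200/680) ≈ 16.39°
pole (s+1): 1 + j200 → |·| = √(1²+200²) = √40001 ≈ 200, ∠ = arctan(200/1) ≈ 89.71°
pole (s+874): 874 + j200 → |·| = √(874²+200²) = √803876 ≈ 896.59, ∠ = arctan(200/874) ≈ 12.89°
|T| = 2 · 2.0048e+05 / 1.7932e+05 ≈ 2.236
Gain = 20 log₁₀(2.236) ≈ 6.99 dB

7.0 dB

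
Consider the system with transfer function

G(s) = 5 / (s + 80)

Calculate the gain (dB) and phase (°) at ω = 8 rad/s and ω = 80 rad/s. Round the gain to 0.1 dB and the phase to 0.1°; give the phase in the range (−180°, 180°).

At s = jω = j8:
pole (s+80): 80 + j8 → |·| = √(80²+8²) = √6464 ≈ 80.399, ∠ = arctan(8/80) ≈ 5.71°
|G| = 5 / 80.399 ≈ 0.06219
Gain = 20 log₁₀(0.06219) ≈ -24.13 dB
∠G = 0.00° − 5.71° = -5.71°

At s = jω = j80:
pole (s+80): 80 + j80 → |·| = √(80²+80²) = √12800 ≈ 113.14, ∠ = arctan(80/80) ≈ 45.00°
|G| = 5 / 113.14 ≈ 0.044193
Gain = 20 log₁₀(0.044193) ≈ -27.09 dB
∠G = 0.00° − 45.00° = -45.00°

ω = 8: -24.1 dB, -5.7°; ω = 80: -27.1 dB, -45.0°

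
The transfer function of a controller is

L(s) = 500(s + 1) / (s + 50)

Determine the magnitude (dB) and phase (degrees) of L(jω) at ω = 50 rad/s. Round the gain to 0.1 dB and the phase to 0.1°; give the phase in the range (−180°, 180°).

At s = jω = j50:
zero (s+1): 1 + j50 → |·| = √(1²+50²) = √2501 ≈ 50.01, ∠ = arctan(50/1) ≈ 88.85°
pole (s+50): 50 + j50 → |·| = √(50²+50²) = √5000 ≈ 70.711, ∠ = arctan(50/50) ≈ 45.00°
|L| = 500 · 50.01 / 70.711 ≈ 353.62
Gain = 20 log₁₀(353.62) ≈ 50.97 dB
∠L = 88.85° − 45.00° = 43.85°

51.0 dB, 43.9°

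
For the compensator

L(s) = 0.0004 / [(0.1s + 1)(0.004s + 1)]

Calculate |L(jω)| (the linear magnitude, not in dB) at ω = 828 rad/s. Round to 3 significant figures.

1.40e-06

At ω = 828 rad/s:
pole (1 + j828·0.1) = 1 + j82.8 → |·| ≈ 82.806, ∠ ≈ 89.31°
pole (1 + j828·0.004) = 1 + j3.312 → |·| ≈ 3.4597, ∠ ≈ 73.20°
|L| = 0.0004 · 1 / (82.806 · 3.4597) ≈ 1.3962e-06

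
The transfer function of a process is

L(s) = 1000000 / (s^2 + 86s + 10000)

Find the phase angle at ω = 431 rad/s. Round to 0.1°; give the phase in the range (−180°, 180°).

At s = jω = j431:
quadratic: (j431)² + 86·j431 + 10000 = -175761 + j37066 → |·| ≈ 1.7963e+05, ∠ ≈ 168.09°
∠L = 0.00° − 168.09° = -168.09°

-168.1°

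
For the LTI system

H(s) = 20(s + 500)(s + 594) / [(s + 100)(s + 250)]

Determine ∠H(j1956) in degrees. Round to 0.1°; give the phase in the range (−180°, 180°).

At s = jω = j1956:
zero (s+500): 500 + j1956 → |·| = √(500²+1956²) = √4075936 ≈ 2018.9, ∠ = arctan(1956/500) ≈ 75.66°
zero (s+594): 594 + j1956 → |·| = √(594²+1956²) = √4178772 ≈ 2044.2, ∠ = arctan(1956/594) ≈ 73.11°
pole (s+100): 100 + j1956 → |·| = √(100²+1956²) = √3835936 ≈ 1958.6, ∠ = arctan(1956/100) ≈ 87.07°
pole (s+250): 250 + j1956 → |·| = √(250²+1956²) = √3888436 ≈ 1971.9, ∠ = arctan(1956/250) ≈ 82.72°
∠H = 148.77° − 169.79° = -21.02°

-21.0°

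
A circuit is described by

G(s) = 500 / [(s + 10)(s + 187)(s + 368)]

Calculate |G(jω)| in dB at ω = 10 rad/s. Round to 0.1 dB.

-65.8 dB

At s = jω = j10:
pole (s+10): 10 + j10 → |·| = √(10²+10²) = √200 ≈ 14.142, ∠ = arctan(10/10) ≈ 45.00°
pole (s+187): 187 + j10 → |·| = √(187²+10²) = √35069 ≈ 187.27, ∠ = arctan(10/187) ≈ 3.06°
pole (s+368): 368 + j10 → |·| = √(368²+10²) = √135524 ≈ 368.14, ∠ = arctan(10/368) ≈ 1.56°
|G| = 500 / 9.7497e+05 ≈ 0.00051284
Gain = 20 log₁₀(0.00051284) ≈ -65.80 dB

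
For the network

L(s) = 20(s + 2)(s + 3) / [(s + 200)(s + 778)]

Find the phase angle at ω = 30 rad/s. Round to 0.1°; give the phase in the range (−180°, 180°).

159.7°

At s = jω = j30:
zero (s+2): 2 + j30 → |·| = √(2²+30²) = √904 ≈ 30.067, ∠ = arctan(30/2) ≈ 86.19°
zero (s+3): 3 + j30 → |·| = √(3²+30²) = √909 ≈ 30.15, ∠ = arctan(30/3) ≈ 84.29°
pole (s+200): 200 + j30 → |·| = √(200²+30²) = √40900 ≈ 202.24, ∠ = arctan(30/200) ≈ 8.53°
pole (s+778): 778 + j30 → |·| = √(778²+30²) = √606184 ≈ 778.58, ∠ = arctan(30/778) ≈ 2.21°
∠L = 170.48° − 10.74° = 159.74°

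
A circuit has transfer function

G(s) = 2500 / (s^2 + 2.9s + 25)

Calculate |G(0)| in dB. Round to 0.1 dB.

G(0) = 2500 / 25 = 100
20 log₁₀(100) ≈ 40.00 dB

40.0 dB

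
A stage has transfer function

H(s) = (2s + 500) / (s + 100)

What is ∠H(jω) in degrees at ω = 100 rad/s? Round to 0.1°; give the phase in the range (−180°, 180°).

-23.2°

Substitute s = j100:
Numerator: 2(j100) + 500 = 500 + j200
Denominator: (j100) + 100 = 100 + j100
|N| = √(500² + 200²) ≈ 538.52, ∠N ≈ 21.80°
|D| = √(100² + 100²) ≈ 141.42, ∠D ≈ 45.00°
∠H = 21.80° − 45.00° = -23.20°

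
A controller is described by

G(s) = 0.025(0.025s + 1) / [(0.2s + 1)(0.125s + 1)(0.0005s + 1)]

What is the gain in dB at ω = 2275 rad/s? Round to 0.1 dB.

At ω = 2275 rad/s:
zero (1 + j2275·0.025) = 1 + j56.875 → |·| ≈ 56.884, ∠ ≈ 88.99°
pole (1 + j2275·0.2) = 1 + j455 → |·| ≈ 455, ∠ ≈ 89.87°
pole (1 + j2275·0.125) = 1 + j284.375 → |·| ≈ 284.38, ∠ ≈ 89.80°
pole (1 + j2275·0.0005) = 1 + j1.1375 → |·| ≈ 1.5146, ∠ ≈ 48.68°
|G| = 0.025 · 56.884 / (455 · 284.38 · 1.5146) ≈ 7.2564e-06
Gain = 20 log₁₀(7.2564e-06) ≈ -102.79 dB

-102.8 dB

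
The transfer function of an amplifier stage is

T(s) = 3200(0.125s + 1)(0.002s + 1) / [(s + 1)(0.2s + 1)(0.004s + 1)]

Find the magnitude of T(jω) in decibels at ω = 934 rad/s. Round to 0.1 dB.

1.4 dB

At ω = 934 rad/s:
zero (1 + j934·0.125) = 1 + j116.75 → |·| ≈ 116.75, ∠ ≈ 89.51°
zero (1 + j934·0.002) = 1 + j1.868 → |·| ≈ 2.1188, ∠ ≈ 61.84°
pole (1 + j934·1) = 1 + j934 → |·| ≈ 934, ∠ ≈ 89.94°
pole (1 + j934·0.2) = 1 + j186.8 → |·| ≈ 186.8, ∠ ≈ 89.69°
pole (1 + j934·0.004) = 1 + j3.736 → |·| ≈ 3.8675, ∠ ≈ 75.02°
|T| = 3200 · 116.75 · 2.1188 / (934 · 186.8 · 3.8675) ≈ 1.1731
Gain = 20 log₁₀(1.1731) ≈ 1.39 dB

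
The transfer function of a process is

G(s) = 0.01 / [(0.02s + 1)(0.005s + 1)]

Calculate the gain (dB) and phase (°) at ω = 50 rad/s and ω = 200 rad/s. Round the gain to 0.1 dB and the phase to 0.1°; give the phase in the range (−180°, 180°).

At ω = 50 rad/s:
pole (1 + j50·0.02) = 1 + j1 → |·| ≈ 1.4142, ∠ ≈ 45.00°
pole (1 + j50·0.005) = 1 + j0.25 → |·| ≈ 1.0308, ∠ ≈ 14.04°
|G| = 0.01 · 1 / (1.4142 · 1.0308) ≈ 0.0068599
Gain = 20 log₁₀(0.0068599) ≈ -43.27 dB
∠G = (0°) − (45.00° + 14.04°) = -59.04°

At ω = 200 rad/s:
pole (1 + j200·0.02) = 1 + j4 → |·| ≈ 4.1231, ∠ ≈ 75.96°
pole (1 + j200·0.005) = 1 + j1 → |·| ≈ 1.4142, ∠ ≈ 45.00°
|G| = 0.01 · 1 / (4.1231 · 1.4142) ≈ 0.001715
Gain = 20 log₁₀(0.001715) ≈ -55.31 dB
∠G = (0°) − (75.96° + 45.00°) = -120.96°

ω = 50: -43.3 dB, -59.0°; ω = 200: -55.3 dB, -121.0°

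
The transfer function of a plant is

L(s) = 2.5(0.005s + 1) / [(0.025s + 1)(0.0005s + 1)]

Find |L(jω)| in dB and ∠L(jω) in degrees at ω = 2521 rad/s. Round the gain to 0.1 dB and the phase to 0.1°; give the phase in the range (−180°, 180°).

At ω = 2521 rad/s:
zero (1 + j2521·0.005) = 1 + j12.605 → |·| ≈ 12.645, ∠ ≈ 85.46°
pole (1 + j2521·0.025) = 1 + j63.025 → |·| ≈ 63.033, ∠ ≈ 89.09°
pole (1 + j2521·0.0005) = 1 + j1.2605 → |·| ≈ 1.609, ∠ ≈ 51.57°
|L| = 2.5 · 12.645 / (63.033 · 1.609) ≈ 0.3117
Gain = 20 log₁₀(0.3117) ≈ -10.13 dB
∠L = (85.46°) − (89.09° + 51.57°) = -55.20°

-10.1 dB, -55.2°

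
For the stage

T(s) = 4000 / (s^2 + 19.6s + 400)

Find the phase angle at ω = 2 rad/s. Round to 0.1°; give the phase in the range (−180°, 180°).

-5.7°

At s = jω = j2:
quadratic: (j2)² + 19.6·j2 + 400 = 396 + j39.2 → |·| ≈ 397.94, ∠ ≈ 5.65°
∠T = 0.00° − 5.65° = -5.65°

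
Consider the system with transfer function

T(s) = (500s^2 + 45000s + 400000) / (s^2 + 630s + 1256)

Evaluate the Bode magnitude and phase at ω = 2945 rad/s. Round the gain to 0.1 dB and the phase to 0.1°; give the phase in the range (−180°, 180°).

53.8 dB, 10.3°

Substitute s = j2945:
Numerator: 500(j2945)^2 + 45000(j2945) + 400000 = -4336112500 + j132525000
Denominator: (j2945)^2 + 630(j2945) + 1256 = -8671769 + j1855350
|N| = √(4336112500² + 132525000²) ≈ 4.3381e+09, ∠N ≈ 178.25°
|D| = √(8671769² + 1855350²) ≈ 8.868e+06, ∠D ≈ 167.92°
|T| = 4.3381e+09 / 8.868e+06 ≈ 489.19
Gain = 20 log₁₀(489.19) ≈ 53.79 dB
∠T = 178.25° − 167.92° = 10.33°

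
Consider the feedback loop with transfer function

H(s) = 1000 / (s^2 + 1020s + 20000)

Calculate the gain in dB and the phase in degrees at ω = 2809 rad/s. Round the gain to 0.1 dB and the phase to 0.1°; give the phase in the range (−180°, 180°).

-78.5 dB, -160.0°

Substitute s = j2809:
Numerator: 1000 = 1000 + j0
Denominator: (j2809)^2 + 1020(j2809) + 20000 = -7870481 + j2865180
|N| = √(1000² + 0²) ≈ 1000, ∠N ≈ 0.00°
|D| = √(7870481² + 2865180²) ≈ 8.3758e+06, ∠D ≈ 160.00°
|H| = 1000 / 8.3758e+06 ≈ 0.00011939
Gain = 20 log₁₀(0.00011939) ≈ -78.46 dB
∠H = 0.00° − 160.00° = -160.00°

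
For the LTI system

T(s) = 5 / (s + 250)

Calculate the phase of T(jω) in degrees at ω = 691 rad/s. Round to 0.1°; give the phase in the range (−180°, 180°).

-70.1°

Substitute s = j691:
Numerator: 5 = 5 + j0
Denominator: (j691) + 250 = 250 + j691
|N| = √(5² + 0²) ≈ 5, ∠N ≈ 0.00°
|D| = √(250² + 691²) ≈ 734.83, ∠D ≈ 70.11°
∠T = 0.00° − 70.11° = -70.11°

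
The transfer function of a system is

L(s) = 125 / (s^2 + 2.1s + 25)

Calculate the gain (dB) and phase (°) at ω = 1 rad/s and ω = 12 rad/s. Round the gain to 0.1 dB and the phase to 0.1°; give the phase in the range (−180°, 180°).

ω = 1: 14.3 dB, -5.0°; ω = 12: 0.2 dB, -168.0°

At s = jω = j1:
quadratic: (j1)² + 2.1·j1 + 25 = 24 + j2.1 → |·| ≈ 24.092, ∠ ≈ 5.00°
|L| = 125 / 24.092 ≈ 5.1884
Gain = 20 log₁₀(5.1884) ≈ 14.30 dB
∠L = 0.00° − 5.00° = -5.00°

At s = jω = j12:
quadratic: (j12)² + 2.1·j12 + 25 = -119 + j25.2 → |·| ≈ 121.64, ∠ ≈ 168.04°
|L| = 125 / 121.64 ≈ 1.0276
Gain = 20 log₁₀(1.0276) ≈ 0.24 dB
∠L = 0.00° − 168.04° = -168.04°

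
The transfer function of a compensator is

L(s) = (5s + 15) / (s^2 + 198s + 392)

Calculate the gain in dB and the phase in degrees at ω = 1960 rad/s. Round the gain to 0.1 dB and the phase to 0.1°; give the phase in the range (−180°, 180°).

Substitute s = j1960:
Numerator: 5(j1960) + 15 = 15 + j9800
Denominator: (j1960)^2 + 198(j1960) + 392 = -3841208 + j388080
|N| = √(15² + 9800²) ≈ 9800, ∠N ≈ 89.91°
|D| = √(3841208² + 388080²) ≈ 3.8608e+06, ∠D ≈ 174.23°
|L| = 9800 / 3.8608e+06 ≈ 0.0025383
Gain = 20 log₁₀(0.0025383) ≈ -51.91 dB
∠L = 89.91° − 174.23° = -84.32°

-51.9 dB, -84.3°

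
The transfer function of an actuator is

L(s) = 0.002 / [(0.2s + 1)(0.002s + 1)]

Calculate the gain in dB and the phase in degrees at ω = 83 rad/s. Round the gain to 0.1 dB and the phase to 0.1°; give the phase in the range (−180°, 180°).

At ω = 83 rad/s:
pole (1 + j83·0.2) = 1 + j16.6 → |·| ≈ 16.63, ∠ ≈ 86.55°
pole (1 + j83·0.002) = 1 + j0.166 → |·| ≈ 1.0137, ∠ ≈ 9.43°
|L| = 0.002 · 1 / (16.63 · 1.0137) ≈ 0.00011864
Gain = 20 log₁₀(0.00011864) ≈ -78.52 dB
∠L = (0°) − (86.55° + 9.43°) = -95.98°

-78.5 dB, -96.0°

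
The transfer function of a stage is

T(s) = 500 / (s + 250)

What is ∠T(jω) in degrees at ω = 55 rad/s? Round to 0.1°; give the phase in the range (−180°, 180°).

Substitute s = j55:
Numerator: 500 = 500 + j0
Denominator: (j55) + 250 = 250 + j55
|N| = √(500² + 0²) ≈ 500, ∠N ≈ 0.00°
|D| = √(250² + 55²) ≈ 255.98, ∠D ≈ 12.41°
∠T = 0.00° − 12.41° = -12.41°

-12.4°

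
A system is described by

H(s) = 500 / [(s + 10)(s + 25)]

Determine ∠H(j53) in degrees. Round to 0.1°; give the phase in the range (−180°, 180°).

At s = jω = j53:
pole (s+10): 10 + j53 → |·| = √(10²+53²) = √2909 ≈ 53.935, ∠ = arctan(53/10) ≈ 79.32°
pole (s+25): 25 + j53 → |·| = √(25²+53²) = √3434 ≈ 58.6, ∠ = arctan(53/25) ≈ 64.75°
∠H = 0.00° − 144.07° = -144.07°

-144.1°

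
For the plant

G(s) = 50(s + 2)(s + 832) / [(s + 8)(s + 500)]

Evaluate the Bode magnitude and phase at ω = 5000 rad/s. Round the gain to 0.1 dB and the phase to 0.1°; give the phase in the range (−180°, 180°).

34.1 dB, -3.7°

At s = jω = j5000:
zero (s+2): 2 + j5000 → |·| = √(2²+5000²) = √25000004 ≈ 5000, ∠ = arctan(5000/2) ≈ 89.98°
zero (s+832): 832 + j5000 → |·| = √(832²+5000²) = √25692224 ≈ 5068.7, ∠ = arctan(5000/832) ≈ 80.55°
pole (s+8): 8 + j5000 → |·| = √(8²+5000²) = √25000064 ≈ 5000, ∠ = arctan(5000/8) ≈ 89.91°
pole (s+500): 500 + j5000 → |·| = √(500²+5000²) = √25250000 ≈ 5024.9, ∠ = arctan(5000/500) ≈ 84.29°
|G| = 50 · 2.5344e+07 / 2.5124e+07 ≈ 50.438
Gain = 20 log₁₀(50.438) ≈ 34.06 dB
∠G = 170.53° − 174.20° = -3.67°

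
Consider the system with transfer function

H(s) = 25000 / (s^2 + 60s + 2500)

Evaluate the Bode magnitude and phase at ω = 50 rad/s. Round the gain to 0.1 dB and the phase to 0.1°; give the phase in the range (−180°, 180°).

At s = jω = j50:
quadratic: (j50)² + 60·j50 + 2500 = 0 + j3000 → |·| ≈ 3000, ∠ ≈ 90.00°
|H| = 25000 / 3000 ≈ 8.3333
Gain = 20 log₁₀(8.3333) ≈ 18.42 dB
∠H = 0.00° − 90.00° = -90.00°

18.4 dB, -90.0°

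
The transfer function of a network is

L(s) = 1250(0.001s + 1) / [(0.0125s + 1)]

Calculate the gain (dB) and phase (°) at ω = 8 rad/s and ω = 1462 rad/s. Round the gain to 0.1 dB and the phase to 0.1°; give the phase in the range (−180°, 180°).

ω = 8: 61.9 dB, -5.3°; ω = 1462: 41.7 dB, -31.2°

At ω = 8 rad/s:
zero (1 + j8·0.001) = 1 + j0.008 → |·| ≈ 1, ∠ ≈ 0.46°
pole (1 + j8·0.0125) = 1 + j0.1 → |·| ≈ 1.005, ∠ ≈ 5.71°
|L| = 1250 · 1 / (1.005) ≈ 1243.8
Gain = 20 log₁₀(1243.8) ≈ 61.90 dB
∠L = (0.46°) − (5.71°) = -5.25°

At ω = 1462 rad/s:
zero (1 + j1462·0.001) = 1 + j1.462 → |·| ≈ 1.7713, ∠ ≈ 55.63°
pole (1 + j1462·0.0125) = 1 + j18.275 → |·| ≈ 18.302, ∠ ≈ 86.87°
|L| = 1250 · 1.7713 / (18.302) ≈ 120.98
Gain = 20 log₁₀(120.98) ≈ 41.65 dB
∠L = (55.63°) − (86.87°) = -31.24°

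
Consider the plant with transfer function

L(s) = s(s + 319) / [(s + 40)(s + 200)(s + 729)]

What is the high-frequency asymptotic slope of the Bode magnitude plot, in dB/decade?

-20 dB/decade

Each pole contributes −20 dB/decade at high frequency; each zero contributes +20 dB/decade.
Net: 2 zero(s) − 3 pole(s) → -20 dB/decade.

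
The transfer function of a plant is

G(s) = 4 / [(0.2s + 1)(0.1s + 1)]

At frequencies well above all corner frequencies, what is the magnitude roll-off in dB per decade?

-40 dB/decade

Each pole contributes −20 dB/decade at high frequency; each zero contributes +20 dB/decade.
Net: 0 zero(s) − 2 pole(s) → -40 dB/decade.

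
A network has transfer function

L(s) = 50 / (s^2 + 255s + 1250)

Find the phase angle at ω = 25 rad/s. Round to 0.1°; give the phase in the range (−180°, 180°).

-84.4°

Substitute s = j25:
Numerator: 50 = 50 + j0
Denominator: (j25)^2 + 255(j25) + 1250 = 625 + j6375
|N| = √(50² + 0²) ≈ 50, ∠N ≈ 0.00°
|D| = √(625² + 6375²) ≈ 6405.6, ∠D ≈ 84.40°
∠L = 0.00° − 84.40° = -84.40°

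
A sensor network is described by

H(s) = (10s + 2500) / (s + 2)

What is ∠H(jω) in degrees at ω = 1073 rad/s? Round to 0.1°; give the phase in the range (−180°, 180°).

-13.0°

Substitute s = j1073:
Numerator: 10(j1073) + 2500 = 2500 + j10730
Denominator: (j1073) + 2 = 2 + j1073
|N| = √(2500² + 10730²) ≈ 11017, ∠N ≈ 76.88°
|D| = √(2² + 1073²) ≈ 1073, ∠D ≈ 89.89°
∠H = 76.88° − 89.89° = -13.01°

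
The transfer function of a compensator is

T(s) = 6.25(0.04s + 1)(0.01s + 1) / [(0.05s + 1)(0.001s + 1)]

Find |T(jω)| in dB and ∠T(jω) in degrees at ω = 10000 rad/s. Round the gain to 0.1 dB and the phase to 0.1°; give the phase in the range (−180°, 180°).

33.9 dB, 5.1°

At ω = 10000 rad/s:
zero (1 + j10000·0.04) = 1 + j400 → |·| ≈ 400, ∠ ≈ 89.86°
zero (1 + j10000·0.01) = 1 + j100 → |·| ≈ 100, ∠ ≈ 89.43°
pole (1 + j10000·0.05) = 1 + j500 → |·| ≈ 500, ∠ ≈ 89.89°
pole (1 + j10000·0.001) = 1 + j10 → |·| ≈ 10.05, ∠ ≈ 84.29°
|T| = 6.25 · 400 · 100 / (500 · 10.05) ≈ 49.751
Gain = 20 log₁₀(49.751) ≈ 33.94 dB
∠T = (89.86° + 89.43°) − (89.89° + 84.29°) = 5.11°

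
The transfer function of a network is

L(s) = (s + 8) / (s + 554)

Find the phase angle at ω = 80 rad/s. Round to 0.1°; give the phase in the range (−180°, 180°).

Substitute s = j80:
Numerator: (j80) + 8 = 8 + j80
Denominator: (j80) + 554 = 554 + j80
|N| = √(8² + 80²) ≈ 80.399, ∠N ≈ 84.29°
|D| = √(554² + 80²) ≈ 559.75, ∠D ≈ 8.22°
∠L = 84.29° − 8.22° = 76.07°

76.1°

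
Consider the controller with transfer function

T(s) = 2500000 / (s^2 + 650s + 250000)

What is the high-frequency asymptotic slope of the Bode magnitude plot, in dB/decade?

Each pole contributes −20 dB/decade at high frequency; each zero contributes +20 dB/decade.
Net: 0 zero(s) − 2 pole(s) → -40 dB/decade.

-40 dB/decade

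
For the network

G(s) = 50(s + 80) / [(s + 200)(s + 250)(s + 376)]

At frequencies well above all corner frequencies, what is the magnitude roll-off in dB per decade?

Each pole contributes −20 dB/decade at high frequency; each zero contributes +20 dB/decade.
Net: 1 zero(s) − 3 pole(s) → -40 dB/decade.

-40 dB/decade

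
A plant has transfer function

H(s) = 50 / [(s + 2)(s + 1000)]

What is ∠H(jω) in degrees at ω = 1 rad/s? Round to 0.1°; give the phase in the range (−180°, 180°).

-26.6°

At s = jω = j1:
pole (s+2): 2 + j1 → |·| = √(2²+1²) = √5 ≈ 2.2361, ∠ = arctan(1/2) ≈ 26.57°
pole (s+1000): 1000 + j1 → |·| = √(1000²+1²) = √1000001 ≈ 1000, ∠ = arctan(1/1000) ≈ 0.06°
∠H = 0.00° − 26.63° = -26.63°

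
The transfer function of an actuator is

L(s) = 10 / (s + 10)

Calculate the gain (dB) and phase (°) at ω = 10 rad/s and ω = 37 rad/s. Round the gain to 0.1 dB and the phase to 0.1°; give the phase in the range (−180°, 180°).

ω = 10: -3.0 dB, -45.0°; ω = 37: -11.7 dB, -74.9°

Substitute s = j10:
Numerator: 10 = 10 + j0
Denominator: (j10) + 10 = 10 + j10
|N| = √(10² + 0²) ≈ 10, ∠N ≈ 0.00°
|D| = √(10² + 10²) ≈ 14.142, ∠D ≈ 45.00°
|L| = 10 / 14.142 ≈ 0.70711
Gain = 20 log₁₀(0.70711) ≈ -3.01 dB
∠L = 0.00° − 45.00° = -45.00°

Substitute s = j37:
Numerator: 10 = 10 + j0
Denominator: (j37) + 10 = 10 + j37
|N| = √(10² + 0²) ≈ 10, ∠N ≈ 0.00°
|D| = √(10² + 37²) ≈ 38.328, ∠D ≈ 74.88°
|L| = 10 / 38.328 ≈ 0.26091
Gain = 20 log₁₀(0.26091) ≈ -11.67 dB
∠L = 0.00° − 74.88° = -74.88°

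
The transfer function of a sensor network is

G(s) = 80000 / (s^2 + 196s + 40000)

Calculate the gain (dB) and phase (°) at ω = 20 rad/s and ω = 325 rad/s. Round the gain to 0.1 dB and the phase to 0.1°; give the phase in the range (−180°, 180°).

At s = jω = j20:
quadratic: (j20)² + 196·j20 + 40000 = 39600 + j3920 → |·| ≈ 39794, ∠ ≈ 5.65°
|G| = 80000 / 39794 ≈ 2.0104
Gain = 20 log₁₀(2.0104) ≈ 6.07 dB
∠G = 0.00° − 5.65° = -5.65°

At s = jω = j325:
quadratic: (j325)² + 196·j325 + 40000 = -65625 + j63700 → |·| ≈ 91457, ∠ ≈ 135.85°
|G| = 80000 / 91457 ≈ 0.87473
Gain = 20 log₁₀(0.87473) ≈ -1.16 dB
∠G = 0.00° − 135.85° = -135.85°

ω = 20: 6.1 dB, -5.7°; ω = 325: -1.2 dB, -135.9°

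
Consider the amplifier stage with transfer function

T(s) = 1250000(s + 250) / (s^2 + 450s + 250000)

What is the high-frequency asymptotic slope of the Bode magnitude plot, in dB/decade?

-20 dB/decade

Each pole contributes −20 dB/decade at high frequency; each zero contributes +20 dB/decade.
Net: 1 zero(s) − 2 pole(s) → -20 dB/decade.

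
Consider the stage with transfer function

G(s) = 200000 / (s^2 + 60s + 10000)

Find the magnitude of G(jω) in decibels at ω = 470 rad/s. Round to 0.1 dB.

At s = jω = j470:
quadratic: (j470)² + 60·j470 + 10000 = -210900 + j28200 → |·| ≈ 2.1278e+05, ∠ ≈ 172.38°
|G| = 200000 / 2.1278e+05 ≈ 0.93994
Gain = 20 log₁₀(0.93994) ≈ -0.54 dB

-0.5 dB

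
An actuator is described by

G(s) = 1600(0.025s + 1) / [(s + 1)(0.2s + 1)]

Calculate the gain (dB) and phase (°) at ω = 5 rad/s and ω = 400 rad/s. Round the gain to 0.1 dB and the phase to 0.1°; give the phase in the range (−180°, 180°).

ω = 5: 47.0 dB, -116.6°; ω = 400: -6.0 dB, -94.9°

At ω = 5 rad/s:
zero (1 + j5·0.025) = 1 + j0.125 → |·| ≈ 1.0078, ∠ ≈ 7.13°
pole (1 + j5·1) = 1 + j5 → |·| ≈ 5.099, ∠ ≈ 78.69°
pole (1 + j5·0.2) = 1 + j1 → |·| ≈ 1.4142, ∠ ≈ 45.00°
|G| = 1600 · 1.0078 / (5.099 · 1.4142) ≈ 223.61
Gain = 20 log₁₀(223.61) ≈ 46.99 dB
∠G = (7.13°) − (78.69° + 45.00°) = -116.56°

At ω = 400 rad/s:
zero (1 + j400·0.025) = 1 + j10 → |·| ≈ 10.05, ∠ ≈ 84.29°
pole (1 + j400·1) = 1 + j400 → |·| ≈ 400, ∠ ≈ 89.86°
pole (1 + j400·0.2) = 1 + j80 → |·| ≈ 80.006, ∠ ≈ 89.28°
|G| = 1600 · 10.05 / (400 · 80.006) ≈ 0.50246
Gain = 20 log₁₀(0.50246) ≈ -5.98 dB
∠G = (84.29°) − (89.86° + 89.28°) = -94.85°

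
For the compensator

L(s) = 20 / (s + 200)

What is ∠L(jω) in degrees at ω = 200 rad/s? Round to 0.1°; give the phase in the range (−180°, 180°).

-45.0°

At s = jω = j200:
pole (s+200): 200 + j200 → |·| = √(200²+200²) = √80000 ≈ 282.84, ∠ = arctan(200/200) ≈ 45.00°
∠L = 0.00° − 45.00° = -45.00°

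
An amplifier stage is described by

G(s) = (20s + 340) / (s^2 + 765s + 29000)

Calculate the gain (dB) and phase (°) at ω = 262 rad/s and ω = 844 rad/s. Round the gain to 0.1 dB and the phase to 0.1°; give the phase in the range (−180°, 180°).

Substitute s = j262:
Numerator: 20(j262) + 340 = 340 + j5240
Denominator: (j262)^2 + 765(j262) + 29000 = -39644 + j200430
|N| = √(340² + 5240²) ≈ 5251, ∠N ≈ 86.29°
|D| = √(39644² + 200430²) ≈ 2.0431e+05, ∠D ≈ 101.19°
|G| = 5251 / 2.0431e+05 ≈ 0.025701
Gain = 20 log₁₀(0.025701) ≈ -31.80 dB
∠G = 86.29° − 101.19° = -14.90°

Substitute s = j844:
Numerator: 20(j844) + 340 = 340 + j16880
Denominator: (j844)^2 + 765(j844) + 29000 = -683336 + j645660
|N| = √(340² + 16880²) ≈ 16883, ∠N ≈ 88.85°
|D| = √(683336² + 645660²) ≈ 9.4012e+05, ∠D ≈ 136.62°
|G| = 16883 / 9.4012e+05 ≈ 0.017958
Gain = 20 log₁₀(0.017958) ≈ -34.91 dB
∠G = 88.85° − 136.62° = -47.77°

ω = 262: -31.8 dB, -14.9°; ω = 844: -34.9 dB, -47.8°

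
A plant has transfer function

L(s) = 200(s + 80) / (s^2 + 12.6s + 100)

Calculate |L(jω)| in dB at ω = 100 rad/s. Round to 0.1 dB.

8.2 dB

At s = jω = j100:
zero (s+80): 80 + j100 → |·| = √(80²+100²) = √16400 ≈ 128.06, ∠ = arctan(100/80) ≈ 51.34°
quadratic: (j100)² + 12.6·j100 + 100 = -9900 + j1260 → |·| ≈ 9979.9, ∠ ≈ 172.75°
|L| = 200 · 128.06 / 9979.9 ≈ 2.5664
Gain = 20 log₁₀(2.5664) ≈ 8.19 dB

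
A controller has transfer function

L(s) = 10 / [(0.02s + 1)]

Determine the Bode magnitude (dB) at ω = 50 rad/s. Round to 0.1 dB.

17.0 dB

At ω = 50 rad/s:
pole (1 + j50·0.02) = 1 + j1 → |·| ≈ 1.4142, ∠ ≈ 45.00°
|L| = 10 · 1 / (1.4142) ≈ 7.0711
Gain = 20 log₁₀(7.0711) ≈ 16.99 dB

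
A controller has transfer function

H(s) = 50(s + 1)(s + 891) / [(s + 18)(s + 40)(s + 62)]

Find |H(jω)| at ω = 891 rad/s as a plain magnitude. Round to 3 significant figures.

At s = jω = j891:
zero (s+1): 1 + j891 → |·| = √(1²+891²) = √793882 ≈ 891, ∠ = arctan(891/1) ≈ 89.94°
zero (s+891): 891 + j891 → |·| = √(891²+891²) = √1587762 ≈ 1260.1, ∠ = arctan(891/891) ≈ 45.00°
pole (s+18): 18 + j891 → |·| = √(18²+891²) = √794205 ≈ 891.18, ∠ = arctan(891/18) ≈ 88.84°
pole (s+40): 40 + j891 → |·| = √(40²+891²) = √795481 ≈ 891.9, ∠ = arctan(891/40) ≈ 87.43°
pole (s+62): 62 + j891 → |·| = √(62²+891²) = √797725 ≈ 893.15, ∠ = arctan(891/62) ≈ 86.02°
|H| = 50 · 1.1227e+06 / 7.0991e+08 ≈ 0.079073

0.0791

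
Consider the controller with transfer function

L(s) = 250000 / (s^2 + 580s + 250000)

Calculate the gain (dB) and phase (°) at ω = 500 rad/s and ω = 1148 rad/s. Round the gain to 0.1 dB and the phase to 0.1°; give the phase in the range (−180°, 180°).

At s = jω = j500:
quadratic: (j500)² + 580·j500 + 250000 = 0 + j290000 → |·| ≈ 2.9e+05, ∠ ≈ 90.00°
|L| = 250000 / 2.9e+05 ≈ 0.86207
Gain = 20 log₁₀(0.86207) ≈ -1.29 dB
∠L = 0.00° − 90.00° = -90.00°

At s = jω = j1148:
quadratic: (j1148)² + 580·j1148 + 250000 = -1067904 + j665840 → |·| ≈ 1.2585e+06, ∠ ≈ 148.06°
|L| = 250000 / 1.2585e+06 ≈ 0.19865
Gain = 20 log₁₀(0.19865) ≈ -14.04 dB
∠L = 0.00° − 148.06° = -148.06°

ω = 500: -1.3 dB, -90.0°; ω = 1148: -14.0 dB, -148.1°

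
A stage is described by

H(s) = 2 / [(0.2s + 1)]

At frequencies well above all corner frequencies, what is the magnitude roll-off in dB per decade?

-20 dB/decade

Each pole contributes −20 dB/decade at high frequency; each zero contributes +20 dB/decade.
Net: 0 zero(s) − 1 pole(s) → -20 dB/decade.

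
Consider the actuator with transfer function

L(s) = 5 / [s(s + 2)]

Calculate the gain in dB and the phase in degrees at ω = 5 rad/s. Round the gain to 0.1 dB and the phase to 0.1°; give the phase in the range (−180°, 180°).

At s = jω = j5:
pole (s+2): 2 + j5 → |·| = √(2²+5²) = √29 ≈ 5.3852, ∠ = arctan(5/2) ≈ 68.20°
pole at origin: |s| = 5, ∠ = 90.00° (in denominator)
|L| = 5 / 26.926 ≈ 0.18569
Gain = 20 log₁₀(0.18569) ≈ -14.62 dB
∠L = 0.00° − 158.20° = -158.20°

-14.6 dB, -158.2°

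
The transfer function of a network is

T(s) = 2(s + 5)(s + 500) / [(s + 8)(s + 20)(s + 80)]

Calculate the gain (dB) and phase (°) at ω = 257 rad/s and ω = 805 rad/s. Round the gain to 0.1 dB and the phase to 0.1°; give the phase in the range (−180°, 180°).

ω = 257: -35.8 dB, -130.4°; ω = 805: -50.7 dB, -114.5°

At s = jω = j257:
zero (s+5): 5 + j257 → |·| = √(5²+257²) = √66074 ≈ 257.05, ∠ = arctan(257/5) ≈ 88.89°
zero (s+500): 500 + j257 → |·| = √(500²+257²) = √316049 ≈ 562.18, ∠ = arctan(257/500) ≈ 27.20°
pole (s+8): 8 + j257 → |·| = √(8²+257²) = √66113 ≈ 257.12, ∠ = arctan(257/8) ≈ 88.22°
pole (s+20): 20 + j257 → |·| = √(20²+257²) = √66449 ≈ 257.78, ∠ = arctan(257/20) ≈ 85.55°
pole (s+80): 80 + j257 → |·| = √(80²+257²) = √72449 ≈ 269.16, ∠ = arctan(257/80) ≈ 72.71°
|T| = 2 · 1.4451e+05 / 1.784e+07 ≈ 0.016201
Gain = 20 log₁₀(0.016201) ≈ -35.81 dB
∠T = 116.09° − 246.48° = -130.39°

At s = jω = j805:
zero (s+5): 5 + j805 → |·| = √(5²+805²) = √648050 ≈ 805.02, ∠ = arctan(805/5) ≈ 89.64°
zero (s+500): 500 + j805 → |·| = √(500²+805²) = √898025 ≈ 947.64, ∠ = arctan(805/500) ≈ 58.15°
pole (s+8): 8 + j805 → |·| = √(8²+805²) = √648089 ≈ 805.04, ∠ = arctan(805/8) ≈ 89.43°
pole (s+20): 20 + j805 → |·| = √(20²+805²) = √648425 ≈ 805.25, ∠ = arctan(805/20) ≈ 88.58°
pole (s+80): 80 + j805 → |·| = √(80²+805²) = √654425 ≈ 808.97, ∠ = arctan(805/80) ≈ 84.32°
|T| = 2 · 7.6287e+05 / 5.2442e+08 ≈ 0.0029094
Gain = 20 log₁₀(0.0029094) ≈ -50.72 dB
∠T = 147.79° − 262.33° = -114.54°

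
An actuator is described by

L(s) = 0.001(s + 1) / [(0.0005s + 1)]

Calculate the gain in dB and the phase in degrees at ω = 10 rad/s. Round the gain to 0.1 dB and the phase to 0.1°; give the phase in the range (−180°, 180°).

-40.0 dB, 84.0°

At ω = 10 rad/s:
zero (1 + j10·1) = 1 + j10 → |·| ≈ 10.05, ∠ ≈ 84.29°
pole (1 + j10·0.0005) = 1 + j0.005 → |·| ≈ 1, ∠ ≈ 0.29°
|L| = 0.001 · 10.05 / (1) ≈ 0.01005
Gain = 20 log₁₀(0.01005) ≈ -39.96 dB
∠L = (84.29°) − (0.29°) = 84.00°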